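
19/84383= 19/84383 = 0.00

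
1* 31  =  31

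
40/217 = 40/217 = 0.18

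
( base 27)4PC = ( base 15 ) 1103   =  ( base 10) 3603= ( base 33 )3A6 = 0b111000010011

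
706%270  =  166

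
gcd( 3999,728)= 1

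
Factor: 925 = 5^2*37^1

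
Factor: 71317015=5^1 * 7^1 *11^1*71^1  *  2609^1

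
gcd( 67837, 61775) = 7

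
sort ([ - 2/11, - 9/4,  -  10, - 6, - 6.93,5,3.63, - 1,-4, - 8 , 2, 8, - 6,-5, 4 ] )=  [ - 10, - 8 ,  -  6.93,-6, - 6, - 5, - 4, - 9/4,-1, - 2/11,2,  3.63,4,5, 8 ]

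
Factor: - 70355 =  - 5^1*14071^1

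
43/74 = 43/74 = 0.58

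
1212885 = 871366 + 341519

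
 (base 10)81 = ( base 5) 311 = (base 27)30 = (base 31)2j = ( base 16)51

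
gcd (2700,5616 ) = 108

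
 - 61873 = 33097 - 94970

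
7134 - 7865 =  - 731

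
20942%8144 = 4654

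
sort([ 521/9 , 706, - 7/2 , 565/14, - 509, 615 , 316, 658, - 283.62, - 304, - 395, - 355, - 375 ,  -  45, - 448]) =[ - 509, - 448, - 395, - 375 , - 355, - 304,- 283.62,- 45,  -  7/2, 565/14, 521/9, 316, 615,658,  706 ] 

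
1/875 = 1/875 = 0.00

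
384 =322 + 62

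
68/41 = 68/41   =  1.66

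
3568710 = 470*7593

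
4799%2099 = 601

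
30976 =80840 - 49864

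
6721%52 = 13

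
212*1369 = 290228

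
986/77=986/77  =  12.81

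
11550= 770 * 15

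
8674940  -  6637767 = 2037173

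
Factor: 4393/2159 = 17^( - 1 )*23^1*127^( - 1) * 191^1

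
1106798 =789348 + 317450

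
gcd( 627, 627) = 627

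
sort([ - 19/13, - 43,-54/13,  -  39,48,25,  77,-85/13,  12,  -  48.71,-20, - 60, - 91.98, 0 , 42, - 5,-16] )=[ -91.98, - 60, - 48.71, - 43,  -  39, - 20, - 16,-85/13, - 5, - 54/13, - 19/13,0,12,25,42,48,  77] 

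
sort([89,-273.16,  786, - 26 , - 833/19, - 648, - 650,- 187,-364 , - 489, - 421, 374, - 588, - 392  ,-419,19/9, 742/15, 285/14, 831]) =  [ - 650, - 648, -588, - 489, - 421, - 419, - 392, - 364,-273.16,- 187, - 833/19, - 26, 19/9 , 285/14, 742/15, 89,  374,786, 831]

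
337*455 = 153335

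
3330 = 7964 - 4634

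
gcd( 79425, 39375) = 225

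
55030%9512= 7470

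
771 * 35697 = 27522387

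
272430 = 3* 90810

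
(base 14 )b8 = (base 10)162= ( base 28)5M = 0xA2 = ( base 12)116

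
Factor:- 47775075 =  - 3^1*5^2*637001^1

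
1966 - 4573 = -2607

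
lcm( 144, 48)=144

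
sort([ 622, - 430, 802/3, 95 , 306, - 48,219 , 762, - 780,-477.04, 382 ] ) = [ - 780, - 477.04, - 430,- 48 , 95, 219, 802/3, 306 , 382,622,762] 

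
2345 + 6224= 8569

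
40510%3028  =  1146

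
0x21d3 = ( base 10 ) 8659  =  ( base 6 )104031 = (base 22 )HJD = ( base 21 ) JD7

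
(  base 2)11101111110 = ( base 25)31i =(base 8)3576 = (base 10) 1918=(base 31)1UR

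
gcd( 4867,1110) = 1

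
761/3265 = 761/3265=0.23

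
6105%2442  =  1221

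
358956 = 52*6903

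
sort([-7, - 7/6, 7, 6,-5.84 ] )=[  -  7,-5.84,-7/6, 6,7]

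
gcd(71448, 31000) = 8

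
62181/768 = 80 + 247/256 = 80.96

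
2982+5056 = 8038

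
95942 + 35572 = 131514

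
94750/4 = 47375/2 = 23687.50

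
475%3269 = 475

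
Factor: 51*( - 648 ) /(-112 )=2^(-1)*3^5*7^( - 1 )*17^1 = 4131/14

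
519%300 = 219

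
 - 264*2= - 528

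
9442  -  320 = 9122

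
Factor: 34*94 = 2^2*17^1*47^1= 3196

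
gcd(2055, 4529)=1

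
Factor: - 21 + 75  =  2^1 * 3^3 = 54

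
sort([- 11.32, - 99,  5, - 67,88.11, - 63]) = [ - 99 , - 67, - 63, -11.32,5, 88.11] 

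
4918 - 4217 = 701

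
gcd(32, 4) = 4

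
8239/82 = 100+39/82 = 100.48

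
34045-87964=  - 53919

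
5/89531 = 5/89531 = 0.00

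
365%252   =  113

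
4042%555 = 157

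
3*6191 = 18573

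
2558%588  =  206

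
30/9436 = 15/4718 = 0.00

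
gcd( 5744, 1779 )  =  1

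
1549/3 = 516  +  1/3  =  516.33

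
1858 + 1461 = 3319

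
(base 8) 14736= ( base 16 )19DE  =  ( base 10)6622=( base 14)25B0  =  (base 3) 100002021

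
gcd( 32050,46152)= 1282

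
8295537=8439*983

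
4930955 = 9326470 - 4395515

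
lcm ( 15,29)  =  435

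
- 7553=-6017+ - 1536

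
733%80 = 13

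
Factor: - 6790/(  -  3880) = 2^( - 2)*7^1 = 7/4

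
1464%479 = 27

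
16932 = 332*51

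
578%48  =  2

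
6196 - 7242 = - 1046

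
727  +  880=1607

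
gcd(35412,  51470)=2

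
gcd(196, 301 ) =7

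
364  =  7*52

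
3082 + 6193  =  9275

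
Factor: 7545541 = 23^1 * 328067^1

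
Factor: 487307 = 487307^1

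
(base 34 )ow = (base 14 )448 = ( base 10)848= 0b1101010000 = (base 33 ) PN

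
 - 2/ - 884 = 1/442 = 0.00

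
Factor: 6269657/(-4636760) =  - 2^ ( - 3)*5^( - 1 )*19^(-1)*31^1*263^1*  769^1*6101^ (-1 ) 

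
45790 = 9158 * 5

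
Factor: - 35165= -5^1*13^1*541^1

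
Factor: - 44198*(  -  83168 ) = 2^6*7^2 *11^1*23^1 * 41^1*113^1= 3675859264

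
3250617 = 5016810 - 1766193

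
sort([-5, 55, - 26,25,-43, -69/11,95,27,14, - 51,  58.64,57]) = [ - 51,-43, - 26 , - 69/11, - 5, 14 , 25, 27, 55,57, 58.64, 95]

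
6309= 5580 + 729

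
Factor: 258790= 2^1*5^1 * 7^1 * 3697^1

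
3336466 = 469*7114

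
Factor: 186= 2^1 *3^1*31^1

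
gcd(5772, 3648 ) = 12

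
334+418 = 752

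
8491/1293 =6 + 733/1293 = 6.57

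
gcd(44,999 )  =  1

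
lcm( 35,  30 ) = 210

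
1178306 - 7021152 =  - 5842846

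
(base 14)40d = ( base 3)1002112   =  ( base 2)1100011101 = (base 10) 797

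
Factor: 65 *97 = 6305 = 5^1*13^1 *97^1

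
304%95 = 19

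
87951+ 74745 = 162696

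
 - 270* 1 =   -  270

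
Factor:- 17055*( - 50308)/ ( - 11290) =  - 2^1*3^2*379^1 *1129^( - 1)*12577^1 = -  85800294/1129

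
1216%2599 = 1216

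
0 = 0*20280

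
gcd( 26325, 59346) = 27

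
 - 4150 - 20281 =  - 24431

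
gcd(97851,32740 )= 1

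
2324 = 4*581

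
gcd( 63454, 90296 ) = 2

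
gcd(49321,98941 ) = 1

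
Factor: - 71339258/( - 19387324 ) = 2^( - 1)*11^(-1 )*43^( - 1)* 2521^1 * 10247^( - 1)*14149^1  =  35669629/9693662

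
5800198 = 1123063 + 4677135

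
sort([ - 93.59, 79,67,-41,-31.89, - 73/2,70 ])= [ - 93.59, - 41, - 73/2, - 31.89,67, 70,79 ]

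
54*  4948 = 267192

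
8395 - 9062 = -667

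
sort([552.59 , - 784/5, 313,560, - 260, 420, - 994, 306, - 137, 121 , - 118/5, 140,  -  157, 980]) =[ - 994, - 260, - 157,  -  784/5 ,-137, - 118/5,121, 140, 306, 313, 420,  552.59, 560, 980]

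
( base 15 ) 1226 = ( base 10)3861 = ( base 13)19B0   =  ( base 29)4h4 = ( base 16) f15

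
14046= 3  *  4682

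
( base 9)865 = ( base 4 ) 23003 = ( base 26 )115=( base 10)707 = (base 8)1303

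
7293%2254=531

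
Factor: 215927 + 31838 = 247765=5^1 * 7^1*7079^1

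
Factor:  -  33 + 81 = 48 = 2^4*3^1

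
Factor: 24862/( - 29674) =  - 31/37  =  -  31^1*37^( - 1 ) 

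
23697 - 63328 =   -  39631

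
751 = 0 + 751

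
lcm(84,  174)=2436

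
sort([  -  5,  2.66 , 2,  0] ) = [- 5,  0,  2,2.66 ]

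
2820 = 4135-1315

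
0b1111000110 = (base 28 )16E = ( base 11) 7A9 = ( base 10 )966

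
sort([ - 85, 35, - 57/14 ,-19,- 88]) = [-88, - 85,- 19, - 57/14 , 35 ] 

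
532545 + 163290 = 695835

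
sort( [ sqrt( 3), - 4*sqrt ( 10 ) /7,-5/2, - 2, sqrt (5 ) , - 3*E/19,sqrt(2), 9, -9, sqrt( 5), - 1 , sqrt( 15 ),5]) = [ - 9, - 5/2,-2,-4 * sqrt (10)/7, - 1, - 3*E/19, sqrt(2 ), sqrt ( 3 ),sqrt(5),sqrt(5) , sqrt(15), 5,9]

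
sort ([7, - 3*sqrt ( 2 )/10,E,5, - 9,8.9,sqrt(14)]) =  [ - 9, - 3*sqrt ( 2)/10,E, sqrt( 14 ),5,7 , 8.9] 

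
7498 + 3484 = 10982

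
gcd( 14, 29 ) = 1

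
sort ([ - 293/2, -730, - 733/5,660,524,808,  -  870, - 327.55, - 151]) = [ - 870, - 730, - 327.55, - 151,-733/5, - 293/2,524,660, 808]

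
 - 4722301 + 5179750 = 457449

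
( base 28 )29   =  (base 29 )27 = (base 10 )65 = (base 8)101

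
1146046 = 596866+549180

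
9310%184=110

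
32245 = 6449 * 5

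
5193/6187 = 5193/6187 = 0.84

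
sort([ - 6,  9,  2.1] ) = [ - 6,2.1,9 ] 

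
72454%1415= 289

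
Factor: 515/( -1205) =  -103/241 =- 103^1 * 241^(  -  1)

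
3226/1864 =1613/932 = 1.73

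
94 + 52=146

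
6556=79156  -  72600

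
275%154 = 121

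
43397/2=21698 + 1/2 = 21698.50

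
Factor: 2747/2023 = 7^( - 1 )*17^( - 2)*41^1*67^1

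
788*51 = 40188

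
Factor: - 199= - 199^1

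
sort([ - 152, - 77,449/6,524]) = [ - 152, - 77,449/6, 524] 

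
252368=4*63092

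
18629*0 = 0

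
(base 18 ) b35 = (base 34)34j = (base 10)3623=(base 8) 7047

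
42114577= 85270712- 43156135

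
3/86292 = 1/28764 = 0.00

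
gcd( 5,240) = 5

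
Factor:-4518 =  - 2^1 * 3^2*251^1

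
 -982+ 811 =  - 171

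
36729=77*477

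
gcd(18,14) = 2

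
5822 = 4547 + 1275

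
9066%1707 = 531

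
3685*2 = 7370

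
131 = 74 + 57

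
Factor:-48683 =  -89^1*547^1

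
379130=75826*5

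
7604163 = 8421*903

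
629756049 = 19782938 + 609973111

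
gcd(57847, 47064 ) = 1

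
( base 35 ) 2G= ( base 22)3k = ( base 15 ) 5b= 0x56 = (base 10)86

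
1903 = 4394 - 2491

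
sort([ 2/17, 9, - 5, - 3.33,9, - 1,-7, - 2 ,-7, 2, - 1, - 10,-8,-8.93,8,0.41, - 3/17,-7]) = [  -  10, - 8.93,  -  8, - 7, - 7, - 7, - 5,-3.33,  -  2, - 1, - 1 , -3/17, 2/17,0.41, 2,8,9,9]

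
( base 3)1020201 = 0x38e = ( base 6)4114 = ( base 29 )12b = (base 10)910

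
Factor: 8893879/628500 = 2^( - 2)*3^( - 1)*5^( -3)*419^ ( - 1) * 8893879^1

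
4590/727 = 4590/727 = 6.31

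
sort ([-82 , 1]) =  [-82,1 ] 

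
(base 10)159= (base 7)315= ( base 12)113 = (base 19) 87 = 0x9F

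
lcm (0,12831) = 0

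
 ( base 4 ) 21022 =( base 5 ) 4321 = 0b1001001010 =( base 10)586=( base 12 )40a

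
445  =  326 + 119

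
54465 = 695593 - 641128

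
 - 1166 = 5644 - 6810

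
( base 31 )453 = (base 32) 3t2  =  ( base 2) 111110100010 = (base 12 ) 2396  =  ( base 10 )4002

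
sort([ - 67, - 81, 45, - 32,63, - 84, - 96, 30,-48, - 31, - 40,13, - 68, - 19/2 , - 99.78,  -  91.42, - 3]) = [ - 99.78,- 96, -91.42,  -  84, - 81 , - 68 , - 67  , - 48,-40 , - 32 ,-31, - 19/2, - 3,13,30,45,63 ]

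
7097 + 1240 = 8337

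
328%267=61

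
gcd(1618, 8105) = 1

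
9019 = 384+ 8635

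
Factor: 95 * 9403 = 5^1*19^1*9403^1 = 893285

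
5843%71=21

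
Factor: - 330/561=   -  2^1 * 5^1*17^( - 1)=-  10/17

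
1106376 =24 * 46099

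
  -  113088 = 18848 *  ( - 6)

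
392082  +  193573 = 585655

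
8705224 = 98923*88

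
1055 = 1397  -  342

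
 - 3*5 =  - 15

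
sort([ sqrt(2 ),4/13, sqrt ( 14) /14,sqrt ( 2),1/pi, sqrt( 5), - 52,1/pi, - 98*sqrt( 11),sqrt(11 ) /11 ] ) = [ - 98*sqrt( 11), - 52,sqrt( 14 ) /14,sqrt( 11 )/11,4/13, 1/pi,1/pi, sqrt( 2 ),sqrt ( 2),sqrt(5 )] 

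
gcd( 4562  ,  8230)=2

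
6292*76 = 478192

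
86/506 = 43/253 = 0.17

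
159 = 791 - 632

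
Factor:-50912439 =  - 3^1*16970813^1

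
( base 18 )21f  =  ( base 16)2A9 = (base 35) jg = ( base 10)681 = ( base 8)1251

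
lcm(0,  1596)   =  0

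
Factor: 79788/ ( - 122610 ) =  - 2^1*5^ ( - 1 ) * 67^( - 1 )*109^1= -  218/335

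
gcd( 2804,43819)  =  1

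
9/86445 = 1/9605 = 0.00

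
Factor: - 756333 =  - 3^2*19^1*4423^1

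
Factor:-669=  - 3^1*223^1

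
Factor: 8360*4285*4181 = 2^3 * 5^2 * 11^1 * 19^1*37^1 *113^1* 857^1 = 149774290600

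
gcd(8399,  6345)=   1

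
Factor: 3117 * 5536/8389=2^5*3^1*173^1*1039^1*8389^( - 1 ) =17255712/8389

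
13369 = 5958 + 7411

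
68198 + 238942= 307140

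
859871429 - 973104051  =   - 113232622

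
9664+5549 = 15213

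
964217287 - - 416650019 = 1380867306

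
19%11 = 8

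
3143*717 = 2253531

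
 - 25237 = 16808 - 42045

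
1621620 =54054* 30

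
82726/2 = 41363  =  41363.00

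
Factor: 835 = 5^1*167^1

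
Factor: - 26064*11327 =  - 2^4*3^2 * 47^1*181^1*241^1 = - 295226928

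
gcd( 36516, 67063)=1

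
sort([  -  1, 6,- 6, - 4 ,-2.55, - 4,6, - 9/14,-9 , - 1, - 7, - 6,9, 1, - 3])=[ - 9, - 7,-6, -6 ,-4, - 4,-3  ,- 2.55,- 1, - 1,-9/14,1,6,6,9 ]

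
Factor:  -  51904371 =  - 3^1 * 19^1*  910603^1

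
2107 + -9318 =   -  7211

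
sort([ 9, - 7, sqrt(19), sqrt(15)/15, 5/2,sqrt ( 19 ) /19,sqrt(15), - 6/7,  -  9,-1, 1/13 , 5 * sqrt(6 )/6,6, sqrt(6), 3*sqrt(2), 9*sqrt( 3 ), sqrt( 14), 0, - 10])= [ - 10, - 9,-7,  -  1,-6/7,  0,  1/13, sqrt(19)/19, sqrt( 15)/15 , 5*sqrt( 6)/6,  sqrt( 6), 5/2,sqrt(14 ),sqrt(15 ), 3*sqrt(2),sqrt(19),6, 9, 9 * sqrt( 3)]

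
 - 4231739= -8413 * 503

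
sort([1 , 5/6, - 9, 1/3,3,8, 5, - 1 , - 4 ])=[ - 9, - 4, - 1,1/3, 5/6, 1,3, 5, 8]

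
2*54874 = 109748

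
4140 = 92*45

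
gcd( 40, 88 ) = 8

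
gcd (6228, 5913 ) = 9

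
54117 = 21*2577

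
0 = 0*85011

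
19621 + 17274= 36895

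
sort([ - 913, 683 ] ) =[ - 913,683]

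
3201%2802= 399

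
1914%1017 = 897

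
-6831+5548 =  - 1283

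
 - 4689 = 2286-6975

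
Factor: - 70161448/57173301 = -2^3* 3^( - 2) * 7^1* 17^1*59^(- 1 )*73699^1*107671^ ( - 1) 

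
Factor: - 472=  - 2^3*59^1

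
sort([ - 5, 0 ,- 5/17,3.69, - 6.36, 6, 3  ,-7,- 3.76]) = [ - 7, - 6.36 , - 5, -3.76,- 5/17, 0, 3, 3.69,6]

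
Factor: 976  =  2^4*61^1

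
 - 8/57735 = -8/57735 = - 0.00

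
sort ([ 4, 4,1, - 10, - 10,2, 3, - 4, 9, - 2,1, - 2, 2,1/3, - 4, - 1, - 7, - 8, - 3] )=[  -  10, - 10, - 8, - 7 ,-4, - 4, - 3, - 2,- 2, - 1 , 1/3,1, 1,2, 2, 3, 4, 4, 9] 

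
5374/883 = 6+76/883= 6.09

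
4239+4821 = 9060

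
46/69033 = 46/69033= 0.00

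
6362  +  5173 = 11535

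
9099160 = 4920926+4178234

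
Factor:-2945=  - 5^1 * 19^1*31^1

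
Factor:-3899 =-7^1*557^1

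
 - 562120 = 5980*( - 94) 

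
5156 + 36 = 5192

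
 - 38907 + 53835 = 14928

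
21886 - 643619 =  - 621733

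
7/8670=7/8670  =  0.00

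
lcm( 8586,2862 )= 8586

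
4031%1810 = 411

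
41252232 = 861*47912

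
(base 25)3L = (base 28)3c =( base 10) 96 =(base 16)60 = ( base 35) 2q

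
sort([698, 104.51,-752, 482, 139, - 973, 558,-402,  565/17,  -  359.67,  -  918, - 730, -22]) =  [ - 973 ,-918, - 752 , - 730, - 402, - 359.67, - 22,565/17, 104.51,139, 482,558, 698 ] 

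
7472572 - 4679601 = 2792971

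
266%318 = 266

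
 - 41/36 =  - 41/36 =- 1.14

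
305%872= 305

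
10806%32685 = 10806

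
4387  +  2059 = 6446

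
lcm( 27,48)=432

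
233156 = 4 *58289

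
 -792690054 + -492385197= - 1285075251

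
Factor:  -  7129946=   -  2^1*163^1*21871^1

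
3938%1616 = 706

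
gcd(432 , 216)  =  216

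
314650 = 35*8990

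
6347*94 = 596618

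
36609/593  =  36609/593  =  61.74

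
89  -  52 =37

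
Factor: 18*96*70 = 2^7*3^3*5^1 * 7^1 = 120960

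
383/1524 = 383/1524=0.25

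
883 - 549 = 334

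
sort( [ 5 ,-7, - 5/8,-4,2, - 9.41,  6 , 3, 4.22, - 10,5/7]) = [ - 10, - 9.41, - 7, - 4, - 5/8, 5/7, 2,3,4.22,5,6 ]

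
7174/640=11 + 67/320 = 11.21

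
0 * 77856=0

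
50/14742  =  25/7371 =0.00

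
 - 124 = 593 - 717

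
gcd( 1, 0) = 1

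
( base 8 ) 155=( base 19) 5E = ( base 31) 3g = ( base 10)109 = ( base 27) 41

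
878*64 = 56192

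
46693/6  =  7782 + 1/6 = 7782.17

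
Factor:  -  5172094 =  -  2^1 * 2586047^1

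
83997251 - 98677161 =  - 14679910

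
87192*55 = 4795560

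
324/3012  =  27/251 = 0.11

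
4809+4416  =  9225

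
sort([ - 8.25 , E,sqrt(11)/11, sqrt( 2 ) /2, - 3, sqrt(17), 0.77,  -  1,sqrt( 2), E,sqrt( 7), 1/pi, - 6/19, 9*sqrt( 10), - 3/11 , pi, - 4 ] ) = [ - 8.25 , - 4,  -  3, - 1, - 6/19, - 3/11, sqrt( 11)/11,  1/pi, sqrt( 2)/2, 0.77, sqrt( 2), sqrt(7),E, E, pi,  sqrt( 17),9*sqrt( 10) ]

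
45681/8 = 45681/8 = 5710.12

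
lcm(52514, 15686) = 1207822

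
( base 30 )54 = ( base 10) 154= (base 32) 4Q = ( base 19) 82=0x9a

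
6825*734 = 5009550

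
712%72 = 64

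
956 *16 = 15296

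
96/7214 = 48/3607 = 0.01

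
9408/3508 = 2352/877  =  2.68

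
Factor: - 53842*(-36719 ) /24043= 1977024398/24043= 2^1*73^1*503^1 * 24043^ (-1 )*26921^1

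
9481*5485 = 52003285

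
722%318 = 86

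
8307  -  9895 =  - 1588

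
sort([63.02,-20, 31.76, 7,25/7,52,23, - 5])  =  [ - 20, - 5 , 25/7, 7, 23  ,  31.76,52,63.02 ]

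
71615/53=1351 + 12/53 = 1351.23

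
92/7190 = 46/3595   =  0.01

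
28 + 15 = 43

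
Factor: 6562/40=2^( - 2 )*5^(-1 )*17^1*193^1 =3281/20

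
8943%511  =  256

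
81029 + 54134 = 135163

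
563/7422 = 563/7422 = 0.08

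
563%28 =3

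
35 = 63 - 28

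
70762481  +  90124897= 160887378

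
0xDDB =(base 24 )63j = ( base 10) 3547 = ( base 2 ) 110111011011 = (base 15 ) 10b7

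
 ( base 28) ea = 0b110010010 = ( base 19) 123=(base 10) 402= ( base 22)i6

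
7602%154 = 56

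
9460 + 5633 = 15093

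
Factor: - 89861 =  - 23^1*3907^1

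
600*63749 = 38249400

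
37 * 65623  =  2428051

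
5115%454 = 121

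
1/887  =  1/887 = 0.00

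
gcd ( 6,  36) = 6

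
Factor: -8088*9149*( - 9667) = 2^3*3^1*7^2*337^1*1307^1*1381^1 =715330081704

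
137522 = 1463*94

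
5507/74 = 5507/74 = 74.42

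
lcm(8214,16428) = 16428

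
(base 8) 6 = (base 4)12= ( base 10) 6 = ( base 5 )11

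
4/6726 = 2/3363 =0.00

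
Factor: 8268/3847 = 2^2*3^1*13^1*53^1* 3847^( -1)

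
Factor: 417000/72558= 2^2 *3^(- 1)*5^3*29^( - 1 ) = 500/87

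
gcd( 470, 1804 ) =2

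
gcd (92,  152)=4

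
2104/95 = 2104/95 = 22.15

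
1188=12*99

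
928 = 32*29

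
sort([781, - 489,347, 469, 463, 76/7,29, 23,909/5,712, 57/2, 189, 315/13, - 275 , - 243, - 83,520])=[ -489,-275  , - 243, - 83, 76/7, 23,315/13, 57/2, 29, 909/5, 189  ,  347, 463, 469, 520,712,781 ]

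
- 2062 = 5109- 7171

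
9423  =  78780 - 69357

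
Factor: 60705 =3^2 * 5^1*19^1 * 71^1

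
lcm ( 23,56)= 1288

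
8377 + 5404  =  13781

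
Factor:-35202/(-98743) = 2^1 * 3^1 *19^( - 1) * 5197^(  -  1)*5867^1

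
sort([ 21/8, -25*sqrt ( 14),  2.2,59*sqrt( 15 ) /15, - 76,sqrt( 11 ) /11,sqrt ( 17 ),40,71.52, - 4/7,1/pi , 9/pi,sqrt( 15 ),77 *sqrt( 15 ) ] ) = [ - 25 * sqrt(14),-76, - 4/7,sqrt( 11 ) /11 , 1/pi,2.2, 21/8,9/pi,sqrt( 15),  sqrt(17 ),59*sqrt( 15 ) /15,40,  71.52, 77 * sqrt(15)]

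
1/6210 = 1/6210 = 0.00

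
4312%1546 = 1220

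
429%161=107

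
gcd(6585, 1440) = 15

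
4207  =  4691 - 484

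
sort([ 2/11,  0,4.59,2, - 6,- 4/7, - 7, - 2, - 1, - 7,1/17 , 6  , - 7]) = [ - 7,- 7, - 7, - 6, - 2,-1, - 4/7, 0, 1/17,2/11, 2, 4.59, 6]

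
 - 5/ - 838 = 5/838 = 0.01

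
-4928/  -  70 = 352/5  =  70.40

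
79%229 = 79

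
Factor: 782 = 2^1*17^1*23^1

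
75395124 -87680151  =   - 12285027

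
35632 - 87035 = -51403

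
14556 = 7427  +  7129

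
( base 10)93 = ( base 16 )5D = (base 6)233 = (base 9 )113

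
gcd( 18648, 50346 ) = 18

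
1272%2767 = 1272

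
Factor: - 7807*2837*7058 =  -156323823622 = - 2^1*37^1*211^1 *2837^1*3529^1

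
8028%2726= 2576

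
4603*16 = 73648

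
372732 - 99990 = 272742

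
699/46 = 699/46 = 15.20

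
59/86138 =59/86138 = 0.00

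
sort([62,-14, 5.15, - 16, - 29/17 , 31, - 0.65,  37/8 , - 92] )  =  [ - 92, - 16, - 14, - 29/17, - 0.65, 37/8, 5.15, 31,62] 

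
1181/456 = 2 + 269/456= 2.59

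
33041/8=33041/8 = 4130.12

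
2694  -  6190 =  - 3496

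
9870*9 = 88830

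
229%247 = 229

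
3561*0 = 0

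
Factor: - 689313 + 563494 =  - 47^1*2677^1  =  - 125819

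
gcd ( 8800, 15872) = 32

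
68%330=68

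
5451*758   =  4131858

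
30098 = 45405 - 15307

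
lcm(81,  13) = 1053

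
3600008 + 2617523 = 6217531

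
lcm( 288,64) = 576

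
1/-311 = -1/311 = -0.00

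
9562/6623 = 1 + 2939/6623 = 1.44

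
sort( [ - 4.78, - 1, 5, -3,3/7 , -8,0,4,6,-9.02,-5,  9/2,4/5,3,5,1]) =[ - 9.02, - 8, -5, - 4.78,-3,-1,0,3/7, 4/5,1,3,4, 9/2,  5,5,6 ]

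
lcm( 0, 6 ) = 0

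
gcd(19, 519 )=1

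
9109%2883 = 460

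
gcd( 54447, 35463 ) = 3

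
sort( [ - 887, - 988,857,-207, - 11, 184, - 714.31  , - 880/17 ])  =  [ - 988, - 887, - 714.31, -207, - 880/17, - 11, 184, 857]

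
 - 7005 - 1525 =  - 8530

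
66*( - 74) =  - 4884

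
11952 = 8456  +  3496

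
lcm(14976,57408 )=344448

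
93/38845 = 93/38845 = 0.00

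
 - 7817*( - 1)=7817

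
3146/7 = 3146/7 = 449.43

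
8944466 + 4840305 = 13784771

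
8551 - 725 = 7826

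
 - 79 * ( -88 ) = 6952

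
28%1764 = 28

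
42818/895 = 42818/895 =47.84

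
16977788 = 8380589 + 8597199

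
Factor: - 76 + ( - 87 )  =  -163^1 = - 163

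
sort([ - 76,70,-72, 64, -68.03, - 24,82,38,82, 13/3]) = [ - 76, - 72, -68.03, - 24, 13/3, 38,64, 70,  82,  82 ]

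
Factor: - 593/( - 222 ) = 2^( - 1)*3^( - 1 )*37^( - 1 ) *593^1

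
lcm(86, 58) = 2494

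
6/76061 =6/76061 = 0.00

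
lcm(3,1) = 3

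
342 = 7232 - 6890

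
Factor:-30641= -13^1*2357^1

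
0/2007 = 0=0.00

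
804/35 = 22 + 34/35=22.97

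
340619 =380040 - 39421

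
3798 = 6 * 633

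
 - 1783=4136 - 5919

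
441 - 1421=  -  980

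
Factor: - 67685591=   -2851^1*23741^1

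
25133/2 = 12566 + 1/2 =12566.50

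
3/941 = 3/941 = 0.00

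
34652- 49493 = - 14841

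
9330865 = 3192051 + 6138814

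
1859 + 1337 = 3196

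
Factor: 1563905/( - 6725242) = -2^( - 1) * 5^1*7^1* 919^( - 1 )*3659^ (  -  1) * 44683^1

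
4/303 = 4/303 = 0.01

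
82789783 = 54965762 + 27824021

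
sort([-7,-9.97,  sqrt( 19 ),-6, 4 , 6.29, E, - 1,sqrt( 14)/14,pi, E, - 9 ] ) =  [ - 9.97, - 9, -7, - 6, - 1,sqrt( 14 ) /14,E,E,pi,4, sqrt( 19),6.29]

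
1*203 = 203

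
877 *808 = 708616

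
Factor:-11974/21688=-2^( - 2)*2711^( - 1 )*5987^1 = - 5987/10844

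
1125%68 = 37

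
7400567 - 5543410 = 1857157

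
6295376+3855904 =10151280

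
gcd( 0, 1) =1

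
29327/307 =95 + 162/307 = 95.53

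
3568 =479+3089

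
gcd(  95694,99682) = 2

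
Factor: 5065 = 5^1*1013^1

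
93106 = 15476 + 77630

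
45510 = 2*22755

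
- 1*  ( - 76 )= 76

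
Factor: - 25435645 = -5^1*5087129^1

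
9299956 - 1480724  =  7819232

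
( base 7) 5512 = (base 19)58C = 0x7B1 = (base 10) 1969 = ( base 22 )41B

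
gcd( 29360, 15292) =4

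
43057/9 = 4784  +  1/9 = 4784.11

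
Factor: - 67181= -67181^1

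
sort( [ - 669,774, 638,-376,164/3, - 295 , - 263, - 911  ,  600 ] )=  [ - 911, - 669, - 376, - 295, - 263,164/3,600,638 , 774]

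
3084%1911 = 1173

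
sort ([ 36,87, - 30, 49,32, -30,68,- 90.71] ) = [-90.71, - 30,  -  30,32,36, 49,  68,87 ] 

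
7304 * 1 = 7304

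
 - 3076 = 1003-4079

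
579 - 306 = 273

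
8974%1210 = 504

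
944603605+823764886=1768368491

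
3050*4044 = 12334200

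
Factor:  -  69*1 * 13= - 897 = - 3^1 * 13^1* 23^1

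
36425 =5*7285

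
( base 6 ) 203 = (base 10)75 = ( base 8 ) 113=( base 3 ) 2210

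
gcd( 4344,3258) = 1086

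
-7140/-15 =476  +  0/1 = 476.00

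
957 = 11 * 87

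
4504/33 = 4504/33  =  136.48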